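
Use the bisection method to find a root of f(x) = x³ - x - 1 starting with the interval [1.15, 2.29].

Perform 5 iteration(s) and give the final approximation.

f(x) = x³ - x - 1
Initial interval: [1.15, 2.29]

Iteration 1:
  c_1 = (1.150000 + 2.290000)/2 = 1.720000
  f(c_1) = f(1.720000) = 2.368448
  f(a) × f(c) < 0, new interval: [1.150000, 1.720000]
Iteration 2:
  c_2 = (1.150000 + 1.720000)/2 = 1.435000
  f(c_2) = f(1.435000) = 0.519988
  f(a) × f(c) < 0, new interval: [1.150000, 1.435000]
Iteration 3:
  c_3 = (1.150000 + 1.435000)/2 = 1.292500
  f(c_3) = f(1.292500) = -0.133306
  f(a) × f(c) ≥ 0, new interval: [1.292500, 1.435000]
Iteration 4:
  c_4 = (1.292500 + 1.435000)/2 = 1.363750
  f(c_4) = f(1.363750) = 0.172571
  f(a) × f(c) < 0, new interval: [1.292500, 1.363750]
Iteration 5:
  c_5 = (1.292500 + 1.363750)/2 = 1.328125
  f(c_5) = f(1.328125) = 0.014576
  f(a) × f(c) < 0, new interval: [1.292500, 1.328125]

After 5 iteration(s), the approximation is c_5 = 1.328125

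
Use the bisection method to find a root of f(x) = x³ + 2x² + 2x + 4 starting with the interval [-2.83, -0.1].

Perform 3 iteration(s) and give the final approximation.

f(x) = x³ + 2x² + 2x + 4
Initial interval: [-2.83, -0.1]

Iteration 1:
  c_1 = (-2.830000 + (-0.100000))/2 = -1.465000
  f(c_1) = f(-1.465000) = 2.218230
  f(a) × f(c) < 0, new interval: [-2.830000, -1.465000]
Iteration 2:
  c_2 = (-2.830000 + (-1.465000))/2 = -2.147500
  f(c_2) = f(-2.147500) = -0.975234
  f(a) × f(c) ≥ 0, new interval: [-2.147500, -1.465000]
Iteration 3:
  c_3 = (-2.147500 + (-1.465000))/2 = -1.806250
  f(c_3) = f(-1.806250) = 1.019617
  f(a) × f(c) < 0, new interval: [-2.147500, -1.806250]

After 3 iteration(s), the approximation is c_3 = -1.806250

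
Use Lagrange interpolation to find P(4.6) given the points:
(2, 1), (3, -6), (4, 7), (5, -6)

Lagrange interpolation formula:
P(x) = Σ yᵢ × Lᵢ(x)
where Lᵢ(x) = Π_{j≠i} (x - xⱼ)/(xᵢ - xⱼ)

L_0(4.6) = (4.6 - 3)/(2 - 3) × (4.6 - 4)/(2 - 4) × (4.6 - 5)/(2 - 5) = 0.064000
L_1(4.6) = (4.6 - 2)/(3 - 2) × (4.6 - 4)/(3 - 4) × (4.6 - 5)/(3 - 5) = -0.312000
L_2(4.6) = (4.6 - 2)/(4 - 2) × (4.6 - 3)/(4 - 3) × (4.6 - 5)/(4 - 5) = 0.832000
L_3(4.6) = (4.6 - 2)/(5 - 2) × (4.6 - 3)/(5 - 3) × (4.6 - 4)/(5 - 4) = 0.416000

P(4.6) = 1×L_0(4.6) + (-6)×L_1(4.6) + 7×L_2(4.6) + (-6)×L_3(4.6)
P(4.6) = 5.264000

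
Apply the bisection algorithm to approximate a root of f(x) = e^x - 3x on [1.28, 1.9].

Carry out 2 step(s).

f(x) = e^x - 3x
Initial interval: [1.28, 1.9]

Iteration 1:
  c_1 = (1.280000 + 1.900000)/2 = 1.590000
  f(c_1) = f(1.590000) = 0.133749
  f(a) × f(c) < 0, new interval: [1.280000, 1.590000]
Iteration 2:
  c_2 = (1.280000 + 1.590000)/2 = 1.435000
  f(c_2) = f(1.435000) = -0.105355
  f(a) × f(c) ≥ 0, new interval: [1.435000, 1.590000]

After 2 iteration(s), the approximation is c_2 = 1.435000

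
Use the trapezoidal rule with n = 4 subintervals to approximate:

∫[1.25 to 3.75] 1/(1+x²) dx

f(x) = 1/(1+x²)
a = 1.25, b = 3.75, n = 4
h = (b - a)/n = 0.625000

Trapezoidal rule: (h/2)[f(x₀) + 2f(x₁) + 2f(x₂) + ... + f(xₙ)]

x_0 = 1.2500, f(x_0) = 0.390244, coefficient = 1
x_1 = 1.8750, f(x_1) = 0.221453, coefficient = 2
x_2 = 2.5000, f(x_2) = 0.137931, coefficient = 2
x_3 = 3.1250, f(x_3) = 0.092888, coefficient = 2
x_4 = 3.7500, f(x_4) = 0.066390, coefficient = 1

I ≈ (0.625000/2) × 1.361179 = 0.425368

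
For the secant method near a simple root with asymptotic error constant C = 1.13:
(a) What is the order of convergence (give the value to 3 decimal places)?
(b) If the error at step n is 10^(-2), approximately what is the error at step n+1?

(a) Secant method has superlinear convergence with order φ = (1+√5)/2 ≈ 1.618.
    This means |e_{n+1}| ≈ C|e_n|^1.618.

(b) With |e_n| = 10^(-2) and C = 1.13:
    |e_{n+1}| ≈ 1.13 × (10^(-2))^1.618 = 1.13 × 10^(-3.24)

(a) ≈ 1.618 (golden ratio); (b) |e_{n+1}| ≈ 6.562e-04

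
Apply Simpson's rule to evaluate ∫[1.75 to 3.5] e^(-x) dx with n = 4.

f(x) = e^(-x)
a = 1.75, b = 3.5, n = 4
h = (b - a)/n = 0.437500

Simpson's rule: (h/3)[f(x₀) + 4f(x₁) + 2f(x₂) + ... + f(xₙ)]

x_0 = 1.7500, f(x_0) = 0.173774, coefficient = 1
x_1 = 2.1875, f(x_1) = 0.112197, coefficient = 4
x_2 = 2.6250, f(x_2) = 0.072440, coefficient = 2
x_3 = 3.0625, f(x_3) = 0.046771, coefficient = 4
x_4 = 3.5000, f(x_4) = 0.030197, coefficient = 1

I ≈ (0.437500/3) × 0.984721 = 0.143605
Exact value: 0.143577
Error: 0.000029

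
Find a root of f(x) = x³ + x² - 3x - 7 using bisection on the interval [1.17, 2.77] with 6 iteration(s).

f(x) = x³ + x² - 3x - 7
Initial interval: [1.17, 2.77]

Iteration 1:
  c_1 = (1.170000 + 2.770000)/2 = 1.970000
  f(c_1) = f(1.970000) = -1.383727
  f(a) × f(c) ≥ 0, new interval: [1.970000, 2.770000]
Iteration 2:
  c_2 = (1.970000 + 2.770000)/2 = 2.370000
  f(c_2) = f(2.370000) = 4.818953
  f(a) × f(c) < 0, new interval: [1.970000, 2.370000]
Iteration 3:
  c_3 = (1.970000 + 2.370000)/2 = 2.170000
  f(c_3) = f(2.170000) = 1.417213
  f(a) × f(c) < 0, new interval: [1.970000, 2.170000]
Iteration 4:
  c_4 = (1.970000 + 2.170000)/2 = 2.070000
  f(c_4) = f(2.070000) = -0.055357
  f(a) × f(c) ≥ 0, new interval: [2.070000, 2.170000]
Iteration 5:
  c_5 = (2.070000 + 2.170000)/2 = 2.120000
  f(c_5) = f(2.120000) = 0.662528
  f(a) × f(c) < 0, new interval: [2.070000, 2.120000]
Iteration 6:
  c_6 = (2.070000 + 2.120000)/2 = 2.095000
  f(c_6) = f(2.095000) = 0.299032
  f(a) × f(c) < 0, new interval: [2.070000, 2.095000]

After 6 iteration(s), the approximation is c_6 = 2.095000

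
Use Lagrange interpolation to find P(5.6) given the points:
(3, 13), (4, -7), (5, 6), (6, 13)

Lagrange interpolation formula:
P(x) = Σ yᵢ × Lᵢ(x)
where Lᵢ(x) = Π_{j≠i} (x - xⱼ)/(xᵢ - xⱼ)

L_0(5.6) = (5.6 - 4)/(3 - 4) × (5.6 - 5)/(3 - 5) × (5.6 - 6)/(3 - 6) = 0.064000
L_1(5.6) = (5.6 - 3)/(4 - 3) × (5.6 - 5)/(4 - 5) × (5.6 - 6)/(4 - 6) = -0.312000
L_2(5.6) = (5.6 - 3)/(5 - 3) × (5.6 - 4)/(5 - 4) × (5.6 - 6)/(5 - 6) = 0.832000
L_3(5.6) = (5.6 - 3)/(6 - 3) × (5.6 - 4)/(6 - 4) × (5.6 - 5)/(6 - 5) = 0.416000

P(5.6) = 13×L_0(5.6) + (-7)×L_1(5.6) + 6×L_2(5.6) + 13×L_3(5.6)
P(5.6) = 13.416000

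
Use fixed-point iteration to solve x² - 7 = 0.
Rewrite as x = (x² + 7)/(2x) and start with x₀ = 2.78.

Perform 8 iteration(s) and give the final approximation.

Equation: x² - 7 = 0
Fixed-point form: x = (x² + 7)/(2x)
x₀ = 2.78

x_1 = g(2.780000) = 2.648993
x_2 = g(2.648993) = 2.645753
x_3 = g(2.645753) = 2.645751
x_4 = g(2.645751) = 2.645751
x_5 = g(2.645751) = 2.645751
x_6 = g(2.645751) = 2.645751
x_7 = g(2.645751) = 2.645751
x_8 = g(2.645751) = 2.645751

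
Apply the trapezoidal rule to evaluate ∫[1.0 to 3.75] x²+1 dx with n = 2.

f(x) = x²+1
a = 1.0, b = 3.75, n = 2
h = (b - a)/n = 1.375000

Trapezoidal rule: (h/2)[f(x₀) + 2f(x₁) + 2f(x₂) + ... + f(xₙ)]

x_0 = 1.0000, f(x_0) = 2.000000, coefficient = 1
x_1 = 2.3750, f(x_1) = 6.640625, coefficient = 2
x_2 = 3.7500, f(x_2) = 15.062500, coefficient = 1

I ≈ (1.375000/2) × 30.343750 = 20.861328
Exact value: 19.994792
Error: 0.866536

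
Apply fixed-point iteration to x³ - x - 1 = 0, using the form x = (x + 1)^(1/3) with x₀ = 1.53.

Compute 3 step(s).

Equation: x³ - x - 1 = 0
Fixed-point form: x = (x + 1)^(1/3)
x₀ = 1.53

x_1 = g(1.530000) = 1.362616
x_2 = g(1.362616) = 1.331878
x_3 = g(1.331878) = 1.326077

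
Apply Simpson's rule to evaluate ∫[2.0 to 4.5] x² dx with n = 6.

f(x) = x²
a = 2.0, b = 4.5, n = 6
h = (b - a)/n = 0.416667

Simpson's rule: (h/3)[f(x₀) + 4f(x₁) + 2f(x₂) + ... + f(xₙ)]

x_0 = 2.0000, f(x_0) = 4.000000, coefficient = 1
x_1 = 2.4167, f(x_1) = 5.840278, coefficient = 4
x_2 = 2.8333, f(x_2) = 8.027778, coefficient = 2
x_3 = 3.2500, f(x_3) = 10.562500, coefficient = 4
x_4 = 3.6667, f(x_4) = 13.444444, coefficient = 2
x_5 = 4.0833, f(x_5) = 16.673611, coefficient = 4
x_6 = 4.5000, f(x_6) = 20.250000, coefficient = 1

I ≈ (0.416667/3) × 199.500000 = 27.708333
Exact value: 27.708333
Error: 0.000000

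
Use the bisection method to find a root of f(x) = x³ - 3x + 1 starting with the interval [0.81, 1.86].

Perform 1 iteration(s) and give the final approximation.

f(x) = x³ - 3x + 1
Initial interval: [0.81, 1.86]

Iteration 1:
  c_1 = (0.810000 + 1.860000)/2 = 1.335000
  f(c_1) = f(1.335000) = -0.625730
  f(a) × f(c) ≥ 0, new interval: [1.335000, 1.860000]

After 1 iteration(s), the approximation is c_1 = 1.335000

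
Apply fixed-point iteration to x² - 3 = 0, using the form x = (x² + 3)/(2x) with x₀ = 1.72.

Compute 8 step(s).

Equation: x² - 3 = 0
Fixed-point form: x = (x² + 3)/(2x)
x₀ = 1.72

x_1 = g(1.720000) = 1.732093
x_2 = g(1.732093) = 1.732051
x_3 = g(1.732051) = 1.732051
x_4 = g(1.732051) = 1.732051
x_5 = g(1.732051) = 1.732051
x_6 = g(1.732051) = 1.732051
x_7 = g(1.732051) = 1.732051
x_8 = g(1.732051) = 1.732051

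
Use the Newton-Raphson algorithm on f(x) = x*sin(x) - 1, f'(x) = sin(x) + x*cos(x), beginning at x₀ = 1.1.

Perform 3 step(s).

f(x) = x*sin(x) - 1
f'(x) = sin(x) + x*cos(x)
x₀ = 1.1

Newton-Raphson formula: x_{n+1} = x_n - f(x_n)/f'(x_n)

Iteration 1:
  f(1.100000) = -0.019672
  f'(1.100000) = 1.390163
  x_1 = 1.100000 - (-0.019672)/1.390163 = 1.114151
Iteration 2:
  f(1.114151) = -0.000009
  f'(1.114151) = 1.388810
  x_2 = 1.114151 - (-0.000009)/1.388810 = 1.114157
Iteration 3:
  f(1.114157) = 0.000000
  f'(1.114157) = 1.388809
  x_3 = 1.114157 - 0.000000/1.388809 = 1.114157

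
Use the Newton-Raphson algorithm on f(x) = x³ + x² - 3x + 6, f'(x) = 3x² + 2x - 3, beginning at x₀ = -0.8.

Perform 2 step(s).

f(x) = x³ + x² - 3x + 6
f'(x) = 3x² + 2x - 3
x₀ = -0.8

Newton-Raphson formula: x_{n+1} = x_n - f(x_n)/f'(x_n)

Iteration 1:
  f(-0.800000) = 8.528000
  f'(-0.800000) = -2.680000
  x_1 = -0.800000 - 8.528000/(-2.680000) = 2.382090
Iteration 2:
  f(2.382090) = 18.044893
  f'(2.382090) = 18.787231
  x_2 = 2.382090 - 18.044893/18.787231 = 1.421602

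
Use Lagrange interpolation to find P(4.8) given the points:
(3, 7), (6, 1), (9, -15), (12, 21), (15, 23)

Lagrange interpolation formula:
P(x) = Σ yᵢ × Lᵢ(x)
where Lᵢ(x) = Π_{j≠i} (x - xⱼ)/(xᵢ - xⱼ)

L_0(4.8) = (4.8 - 6)/(3 - 6) × (4.8 - 9)/(3 - 9) × (4.8 - 12)/(3 - 12) × (4.8 - 15)/(3 - 15) = 0.190400
L_1(4.8) = (4.8 - 3)/(6 - 3) × (4.8 - 9)/(6 - 9) × (4.8 - 12)/(6 - 12) × (4.8 - 15)/(6 - 15) = 1.142400
L_2(4.8) = (4.8 - 3)/(9 - 3) × (4.8 - 6)/(9 - 6) × (4.8 - 12)/(9 - 12) × (4.8 - 15)/(9 - 15) = -0.489600
L_3(4.8) = (4.8 - 3)/(12 - 3) × (4.8 - 6)/(12 - 6) × (4.8 - 9)/(12 - 9) × (4.8 - 15)/(12 - 15) = 0.190400
L_4(4.8) = (4.8 - 3)/(15 - 3) × (4.8 - 6)/(15 - 6) × (4.8 - 9)/(15 - 9) × (4.8 - 12)/(15 - 12) = -0.033600

P(4.8) = 7×L_0(4.8) + 1×L_1(4.8) + (-15)×L_2(4.8) + 21×L_3(4.8) + 23×L_4(4.8)
P(4.8) = 13.044800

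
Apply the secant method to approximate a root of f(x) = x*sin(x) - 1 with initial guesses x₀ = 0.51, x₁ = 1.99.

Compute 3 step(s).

f(x) = x*sin(x) - 1
x₀ = 0.51, x₁ = 1.99

Secant formula: x_{n+1} = x_n - f(x_n)(x_n - x_{n-1})/(f(x_n) - f(x_{n-1}))

Iteration 1:
  f(0.510000) = -0.751030
  f(1.990000) = 0.817693
  x_2 = 1.990000 - 0.817693×(1.990000 - 0.510000)/(0.817693 - (-0.751030))
       = 1.218554
Iteration 2:
  f(1.990000) = 0.817693
  f(1.218554) = 0.143736
  x_3 = 1.218554 - 0.143736×(1.218554 - 1.990000)/(0.143736 - 0.817693)
       = 1.054026
Iteration 3:
  f(1.218554) = 0.143736
  f(1.054026) = -0.083610
  x_4 = 1.054026 - (-0.083610)×(1.054026 - 1.218554)/(-0.083610 - 0.143736)
       = 1.114533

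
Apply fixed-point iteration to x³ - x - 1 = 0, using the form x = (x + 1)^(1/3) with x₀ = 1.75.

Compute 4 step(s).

Equation: x³ - x - 1 = 0
Fixed-point form: x = (x + 1)^(1/3)
x₀ = 1.75

x_1 = g(1.750000) = 1.401020
x_2 = g(1.401020) = 1.339055
x_3 = g(1.339055) = 1.327436
x_4 = g(1.327436) = 1.325234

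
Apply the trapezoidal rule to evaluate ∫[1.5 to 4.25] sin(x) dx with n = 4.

f(x) = sin(x)
a = 1.5, b = 4.25, n = 4
h = (b - a)/n = 0.687500

Trapezoidal rule: (h/2)[f(x₀) + 2f(x₁) + 2f(x₂) + ... + f(xₙ)]

x_0 = 1.5000, f(x_0) = 0.997495, coefficient = 1
x_1 = 2.1875, f(x_1) = 0.815789, coefficient = 2
x_2 = 2.8750, f(x_2) = 0.263446, coefficient = 2
x_3 = 3.5625, f(x_3) = -0.408589, coefficient = 2
x_4 = 4.2500, f(x_4) = -0.894989, coefficient = 1

I ≈ (0.687500/2) × 1.443799 = 0.496306
Exact value: 0.516825
Error: 0.020519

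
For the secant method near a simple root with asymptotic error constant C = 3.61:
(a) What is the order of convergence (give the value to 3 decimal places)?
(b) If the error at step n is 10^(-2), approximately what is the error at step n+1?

(a) Secant method has superlinear convergence with order φ = (1+√5)/2 ≈ 1.618.
    This means |e_{n+1}| ≈ C|e_n|^1.618.

(b) With |e_n| = 10^(-2) and C = 3.61:
    |e_{n+1}| ≈ 3.61 × (10^(-2))^1.618 = 3.61 × 10^(-3.24)

(a) ≈ 1.618 (golden ratio); (b) |e_{n+1}| ≈ 2.096e-03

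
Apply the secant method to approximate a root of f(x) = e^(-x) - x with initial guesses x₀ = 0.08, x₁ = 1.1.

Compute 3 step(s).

f(x) = e^(-x) - x
x₀ = 0.08, x₁ = 1.1

Secant formula: x_{n+1} = x_n - f(x_n)(x_n - x_{n-1})/(f(x_n) - f(x_{n-1}))

Iteration 1:
  f(0.080000) = 0.843116
  f(1.100000) = -0.767129
  x_2 = 1.100000 - (-0.767129)×(1.100000 - 0.080000)/(-0.767129 - 0.843116)
       = 0.614067
Iteration 2:
  f(1.100000) = -0.767129
  f(0.614067) = -0.072921
  x_3 = 0.614067 - (-0.072921)×(0.614067 - 1.100000)/(-0.072921 - (-0.767129))
       = 0.563023
Iteration 3:
  f(0.614067) = -0.072921
  f(0.563023) = 0.006461
  x_4 = 0.563023 - 0.006461×(0.563023 - 0.614067)/(0.006461 - (-0.072921))
       = 0.567178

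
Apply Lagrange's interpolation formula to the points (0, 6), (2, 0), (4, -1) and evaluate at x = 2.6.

Lagrange interpolation formula:
P(x) = Σ yᵢ × Lᵢ(x)
where Lᵢ(x) = Π_{j≠i} (x - xⱼ)/(xᵢ - xⱼ)

L_0(2.6) = (2.6 - 2)/(0 - 2) × (2.6 - 4)/(0 - 4) = -0.105000
L_1(2.6) = (2.6 - 0)/(2 - 0) × (2.6 - 4)/(2 - 4) = 0.910000
L_2(2.6) = (2.6 - 0)/(4 - 0) × (2.6 - 2)/(4 - 2) = 0.195000

P(2.6) = 6×L_0(2.6) + 0×L_1(2.6) + (-1)×L_2(2.6)
P(2.6) = -0.825000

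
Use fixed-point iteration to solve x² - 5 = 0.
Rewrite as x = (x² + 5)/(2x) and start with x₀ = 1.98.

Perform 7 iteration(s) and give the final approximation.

Equation: x² - 5 = 0
Fixed-point form: x = (x² + 5)/(2x)
x₀ = 1.98

x_1 = g(1.980000) = 2.252626
x_2 = g(2.252626) = 2.236129
x_3 = g(2.236129) = 2.236068
x_4 = g(2.236068) = 2.236068
x_5 = g(2.236068) = 2.236068
x_6 = g(2.236068) = 2.236068
x_7 = g(2.236068) = 2.236068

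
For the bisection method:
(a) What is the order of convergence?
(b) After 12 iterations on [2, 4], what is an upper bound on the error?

(a) Bisection has linear (order 1) convergence; the error is halved each step.

(b) Error bound = (b-a)/2^n = (4 - 2)/2^{12}
    = 2/2^{12}

(a) 1 (linear); (b) error ≤ 4.88e-04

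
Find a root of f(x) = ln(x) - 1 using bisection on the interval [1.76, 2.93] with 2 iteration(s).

f(x) = ln(x) - 1
Initial interval: [1.76, 2.93]

Iteration 1:
  c_1 = (1.760000 + 2.930000)/2 = 2.345000
  f(c_1) = f(2.345000) = -0.147715
  f(a) × f(c) ≥ 0, new interval: [2.345000, 2.930000]
Iteration 2:
  c_2 = (2.345000 + 2.930000)/2 = 2.637500
  f(c_2) = f(2.637500) = -0.030169
  f(a) × f(c) ≥ 0, new interval: [2.637500, 2.930000]

After 2 iteration(s), the approximation is c_2 = 2.637500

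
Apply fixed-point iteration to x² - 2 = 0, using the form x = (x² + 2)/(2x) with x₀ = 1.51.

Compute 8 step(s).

Equation: x² - 2 = 0
Fixed-point form: x = (x² + 2)/(2x)
x₀ = 1.51

x_1 = g(1.510000) = 1.417252
x_2 = g(1.417252) = 1.414217
x_3 = g(1.414217) = 1.414214
x_4 = g(1.414214) = 1.414214
x_5 = g(1.414214) = 1.414214
x_6 = g(1.414214) = 1.414214
x_7 = g(1.414214) = 1.414214
x_8 = g(1.414214) = 1.414214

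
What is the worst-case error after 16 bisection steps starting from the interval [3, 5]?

Bisection error bound: |error| ≤ (b-a)/2^n
|error| ≤ (5 - 3)/2^16 = 2/2^16
|error| ≤ 0.0000305176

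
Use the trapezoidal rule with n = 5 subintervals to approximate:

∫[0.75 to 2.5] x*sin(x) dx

f(x) = x*sin(x)
a = 0.75, b = 2.5, n = 5
h = (b - a)/n = 0.350000

Trapezoidal rule: (h/2)[f(x₀) + 2f(x₁) + 2f(x₂) + ... + f(xₙ)]

x_0 = 0.7500, f(x_0) = 0.511229, coefficient = 1
x_1 = 1.1000, f(x_1) = 0.980328, coefficient = 2
x_2 = 1.4500, f(x_2) = 1.439434, coefficient = 2
x_3 = 1.8000, f(x_3) = 1.752926, coefficient = 2
x_4 = 2.1500, f(x_4) = 1.799332, coefficient = 2
x_5 = 2.5000, f(x_5) = 1.496180, coefficient = 1

I ≈ (0.350000/2) × 13.951450 = 2.441504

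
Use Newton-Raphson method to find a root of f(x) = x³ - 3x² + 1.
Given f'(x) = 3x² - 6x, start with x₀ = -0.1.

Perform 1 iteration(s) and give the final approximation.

f(x) = x³ - 3x² + 1
f'(x) = 3x² - 6x
x₀ = -0.1

Newton-Raphson formula: x_{n+1} = x_n - f(x_n)/f'(x_n)

Iteration 1:
  f(-0.100000) = 0.969000
  f'(-0.100000) = 0.630000
  x_1 = -0.100000 - 0.969000/0.630000 = -1.638095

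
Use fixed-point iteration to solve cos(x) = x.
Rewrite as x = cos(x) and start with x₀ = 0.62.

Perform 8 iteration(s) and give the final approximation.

Equation: cos(x) = x
Fixed-point form: x = cos(x)
x₀ = 0.62

x_1 = g(0.620000) = 0.813878
x_2 = g(0.813878) = 0.686684
x_3 = g(0.686684) = 0.773352
x_4 = g(0.773352) = 0.715573
x_5 = g(0.715573) = 0.754718
x_6 = g(0.754718) = 0.728465
x_7 = g(0.728465) = 0.746197
x_8 = g(0.746197) = 0.734276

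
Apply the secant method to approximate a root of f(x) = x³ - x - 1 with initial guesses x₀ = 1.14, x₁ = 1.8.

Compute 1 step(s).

f(x) = x³ - x - 1
x₀ = 1.14, x₁ = 1.8

Secant formula: x_{n+1} = x_n - f(x_n)(x_n - x_{n-1})/(f(x_n) - f(x_{n-1}))

Iteration 1:
  f(1.140000) = -0.658456
  f(1.800000) = 3.032000
  x_2 = 1.800000 - 3.032000×(1.800000 - 1.140000)/(3.032000 - (-0.658456))
       = 1.257758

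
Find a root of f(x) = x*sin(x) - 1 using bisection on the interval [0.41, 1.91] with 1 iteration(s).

f(x) = x*sin(x) - 1
Initial interval: [0.41, 1.91]

Iteration 1:
  c_1 = (0.410000 + 1.910000)/2 = 1.160000
  f(c_1) = f(1.160000) = 0.063492
  f(a) × f(c) < 0, new interval: [0.410000, 1.160000]

After 1 iteration(s), the approximation is c_1 = 1.160000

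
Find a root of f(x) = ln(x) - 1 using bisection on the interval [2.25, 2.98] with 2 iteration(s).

f(x) = ln(x) - 1
Initial interval: [2.25, 2.98]

Iteration 1:
  c_1 = (2.250000 + 2.980000)/2 = 2.615000
  f(c_1) = f(2.615000) = -0.038736
  f(a) × f(c) ≥ 0, new interval: [2.615000, 2.980000]
Iteration 2:
  c_2 = (2.615000 + 2.980000)/2 = 2.797500
  f(c_2) = f(2.797500) = 0.028726
  f(a) × f(c) < 0, new interval: [2.615000, 2.797500]

After 2 iteration(s), the approximation is c_2 = 2.797500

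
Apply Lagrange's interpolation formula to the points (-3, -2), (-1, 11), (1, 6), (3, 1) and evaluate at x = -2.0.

Lagrange interpolation formula:
P(x) = Σ yᵢ × Lᵢ(x)
where Lᵢ(x) = Π_{j≠i} (x - xⱼ)/(xᵢ - xⱼ)

L_0(-2.0) = (-2.0 - (-1))/(-3 - (-1)) × (-2.0 - 1)/(-3 - 1) × (-2.0 - 3)/(-3 - 3) = 0.312500
L_1(-2.0) = (-2.0 - (-3))/(-1 - (-3)) × (-2.0 - 1)/(-1 - 1) × (-2.0 - 3)/(-1 - 3) = 0.937500
L_2(-2.0) = (-2.0 - (-3))/(1 - (-3)) × (-2.0 - (-1))/(1 - (-1)) × (-2.0 - 3)/(1 - 3) = -0.312500
L_3(-2.0) = (-2.0 - (-3))/(3 - (-3)) × (-2.0 - (-1))/(3 - (-1)) × (-2.0 - 1)/(3 - 1) = 0.062500

P(-2.0) = (-2)×L_0(-2.0) + 11×L_1(-2.0) + 6×L_2(-2.0) + 1×L_3(-2.0)
P(-2.0) = 7.875000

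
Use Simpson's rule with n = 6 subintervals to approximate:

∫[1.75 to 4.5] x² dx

f(x) = x²
a = 1.75, b = 4.5, n = 6
h = (b - a)/n = 0.458333

Simpson's rule: (h/3)[f(x₀) + 4f(x₁) + 2f(x₂) + ... + f(xₙ)]

x_0 = 1.7500, f(x_0) = 3.062500, coefficient = 1
x_1 = 2.2083, f(x_1) = 4.876736, coefficient = 4
x_2 = 2.6667, f(x_2) = 7.111111, coefficient = 2
x_3 = 3.1250, f(x_3) = 9.765625, coefficient = 4
x_4 = 3.5833, f(x_4) = 12.840278, coefficient = 2
x_5 = 4.0417, f(x_5) = 16.335069, coefficient = 4
x_6 = 4.5000, f(x_6) = 20.250000, coefficient = 1

I ≈ (0.458333/3) × 187.125000 = 28.588542
Exact value: 28.588542
Error: 0.000000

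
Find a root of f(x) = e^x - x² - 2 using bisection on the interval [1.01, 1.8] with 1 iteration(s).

f(x) = e^x - x² - 2
Initial interval: [1.01, 1.8]

Iteration 1:
  c_1 = (1.010000 + 1.800000)/2 = 1.405000
  f(c_1) = f(1.405000) = 0.101502
  f(a) × f(c) < 0, new interval: [1.010000, 1.405000]

After 1 iteration(s), the approximation is c_1 = 1.405000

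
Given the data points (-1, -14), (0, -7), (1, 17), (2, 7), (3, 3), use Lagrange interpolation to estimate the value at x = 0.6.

Lagrange interpolation formula:
P(x) = Σ yᵢ × Lᵢ(x)
where Lᵢ(x) = Π_{j≠i} (x - xⱼ)/(xᵢ - xⱼ)

L_0(0.6) = (0.6 - 0)/(-1 - 0) × (0.6 - 1)/(-1 - 1) × (0.6 - 2)/(-1 - 2) × (0.6 - 3)/(-1 - 3) = -0.033600
L_1(0.6) = (0.6 - (-1))/(0 - (-1)) × (0.6 - 1)/(0 - 1) × (0.6 - 2)/(0 - 2) × (0.6 - 3)/(0 - 3) = 0.358400
L_2(0.6) = (0.6 - (-1))/(1 - (-1)) × (0.6 - 0)/(1 - 0) × (0.6 - 2)/(1 - 2) × (0.6 - 3)/(1 - 3) = 0.806400
L_3(0.6) = (0.6 - (-1))/(2 - (-1)) × (0.6 - 0)/(2 - 0) × (0.6 - 1)/(2 - 1) × (0.6 - 3)/(2 - 3) = -0.153600
L_4(0.6) = (0.6 - (-1))/(3 - (-1)) × (0.6 - 0)/(3 - 0) × (0.6 - 1)/(3 - 1) × (0.6 - 2)/(3 - 2) = 0.022400

P(0.6) = (-14)×L_0(0.6) + (-7)×L_1(0.6) + 17×L_2(0.6) + 7×L_3(0.6) + 3×L_4(0.6)
P(0.6) = 10.662400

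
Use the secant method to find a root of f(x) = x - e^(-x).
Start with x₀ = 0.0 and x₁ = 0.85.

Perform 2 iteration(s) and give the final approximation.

f(x) = x - e^(-x)
x₀ = 0.0, x₁ = 0.85

Secant formula: x_{n+1} = x_n - f(x_n)(x_n - x_{n-1})/(f(x_n) - f(x_{n-1}))

Iteration 1:
  f(0.000000) = -1.000000
  f(0.850000) = 0.422585
  x_2 = 0.850000 - 0.422585×(0.850000 - 0.000000)/(0.422585 - (-1.000000))
       = 0.597504
Iteration 2:
  f(0.850000) = 0.422585
  f(0.597504) = 0.047321
  x_3 = 0.597504 - 0.047321×(0.597504 - 0.850000)/(0.047321 - 0.422585)
       = 0.565664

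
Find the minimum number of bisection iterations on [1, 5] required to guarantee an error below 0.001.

We need (b-a)/2^n ≤ 0.001
(5 - 1)/2^n ≤ 0.001
4/2^n ≤ 0.001
2^n ≥ 4000
n ≥ log₂(4000) = 11.97
n ≥ 12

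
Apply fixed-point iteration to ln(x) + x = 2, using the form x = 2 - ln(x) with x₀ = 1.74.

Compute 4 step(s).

Equation: ln(x) + x = 2
Fixed-point form: x = 2 - ln(x)
x₀ = 1.74

x_1 = g(1.740000) = 1.446115
x_2 = g(1.446115) = 1.631119
x_3 = g(1.631119) = 1.510733
x_4 = g(1.510733) = 1.587405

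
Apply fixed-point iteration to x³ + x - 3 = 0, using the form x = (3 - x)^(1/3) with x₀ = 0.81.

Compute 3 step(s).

Equation: x³ + x - 3 = 0
Fixed-point form: x = (3 - x)^(1/3)
x₀ = 0.81

x_1 = g(0.810000) = 1.298618
x_2 = g(1.298618) = 1.193807
x_3 = g(1.193807) = 1.217834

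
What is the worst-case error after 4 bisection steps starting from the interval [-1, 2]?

Bisection error bound: |error| ≤ (b-a)/2^n
|error| ≤ (2 - (-1))/2^4 = 3/2^4
|error| ≤ 0.1875000000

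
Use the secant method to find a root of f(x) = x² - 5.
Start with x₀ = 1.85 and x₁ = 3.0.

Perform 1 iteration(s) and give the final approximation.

f(x) = x² - 5
x₀ = 1.85, x₁ = 3.0

Secant formula: x_{n+1} = x_n - f(x_n)(x_n - x_{n-1})/(f(x_n) - f(x_{n-1}))

Iteration 1:
  f(1.850000) = -1.577500
  f(3.000000) = 4.000000
  x_2 = 3.000000 - 4.000000×(3.000000 - 1.850000)/(4.000000 - (-1.577500))
       = 2.175258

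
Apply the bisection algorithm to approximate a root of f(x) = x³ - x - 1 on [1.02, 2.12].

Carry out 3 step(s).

f(x) = x³ - x - 1
Initial interval: [1.02, 2.12]

Iteration 1:
  c_1 = (1.020000 + 2.120000)/2 = 1.570000
  f(c_1) = f(1.570000) = 1.299893
  f(a) × f(c) < 0, new interval: [1.020000, 1.570000]
Iteration 2:
  c_2 = (1.020000 + 1.570000)/2 = 1.295000
  f(c_2) = f(1.295000) = -0.123253
  f(a) × f(c) ≥ 0, new interval: [1.295000, 1.570000]
Iteration 3:
  c_3 = (1.295000 + 1.570000)/2 = 1.432500
  f(c_3) = f(1.432500) = 0.507071
  f(a) × f(c) < 0, new interval: [1.295000, 1.432500]

After 3 iteration(s), the approximation is c_3 = 1.432500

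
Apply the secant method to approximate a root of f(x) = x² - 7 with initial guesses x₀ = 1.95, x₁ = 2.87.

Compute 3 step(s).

f(x) = x² - 7
x₀ = 1.95, x₁ = 2.87

Secant formula: x_{n+1} = x_n - f(x_n)(x_n - x_{n-1})/(f(x_n) - f(x_{n-1}))

Iteration 1:
  f(1.950000) = -3.197500
  f(2.870000) = 1.236900
  x_2 = 2.870000 - 1.236900×(2.870000 - 1.950000)/(1.236900 - (-3.197500))
       = 2.613382
Iteration 2:
  f(2.870000) = 1.236900
  f(2.613382) = -0.170236
  x_3 = 2.613382 - (-0.170236)×(2.613382 - 2.870000)/(-0.170236 - 1.236900)
       = 2.644428
Iteration 3:
  f(2.613382) = -0.170236
  f(2.644428) = -0.007003
  x_4 = 2.644428 - (-0.007003)×(2.644428 - 2.613382)/(-0.007003 - (-0.170236))
       = 2.645759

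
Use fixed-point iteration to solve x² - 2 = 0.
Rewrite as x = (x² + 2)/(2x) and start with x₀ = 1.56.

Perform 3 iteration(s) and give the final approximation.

Equation: x² - 2 = 0
Fixed-point form: x = (x² + 2)/(2x)
x₀ = 1.56

x_1 = g(1.560000) = 1.421026
x_2 = g(1.421026) = 1.414230
x_3 = g(1.414230) = 1.414214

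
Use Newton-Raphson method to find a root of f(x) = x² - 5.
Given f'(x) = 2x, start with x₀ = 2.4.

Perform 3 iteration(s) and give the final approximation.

f(x) = x² - 5
f'(x) = 2x
x₀ = 2.4

Newton-Raphson formula: x_{n+1} = x_n - f(x_n)/f'(x_n)

Iteration 1:
  f(2.400000) = 0.760000
  f'(2.400000) = 4.800000
  x_1 = 2.400000 - 0.760000/4.800000 = 2.241667
Iteration 2:
  f(2.241667) = 0.025069
  f'(2.241667) = 4.483333
  x_2 = 2.241667 - 0.025069/4.483333 = 2.236075
Iteration 3:
  f(2.236075) = 0.000031
  f'(2.236075) = 4.472150
  x_3 = 2.236075 - 0.000031/4.472150 = 2.236068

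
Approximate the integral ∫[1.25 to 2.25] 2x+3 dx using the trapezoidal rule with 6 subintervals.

f(x) = 2x+3
a = 1.25, b = 2.25, n = 6
h = (b - a)/n = 0.166667

Trapezoidal rule: (h/2)[f(x₀) + 2f(x₁) + 2f(x₂) + ... + f(xₙ)]

x_0 = 1.2500, f(x_0) = 5.500000, coefficient = 1
x_1 = 1.4167, f(x_1) = 5.833333, coefficient = 2
x_2 = 1.5833, f(x_2) = 6.166667, coefficient = 2
x_3 = 1.7500, f(x_3) = 6.500000, coefficient = 2
x_4 = 1.9167, f(x_4) = 6.833333, coefficient = 2
x_5 = 2.0833, f(x_5) = 7.166667, coefficient = 2
x_6 = 2.2500, f(x_6) = 7.500000, coefficient = 1

I ≈ (0.166667/2) × 78.000000 = 6.500000
Exact value: 6.500000
Error: 0.000000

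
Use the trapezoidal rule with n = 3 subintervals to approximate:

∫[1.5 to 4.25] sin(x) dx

f(x) = sin(x)
a = 1.5, b = 4.25, n = 3
h = (b - a)/n = 0.916667

Trapezoidal rule: (h/2)[f(x₀) + 2f(x₁) + 2f(x₂) + ... + f(xₙ)]

x_0 = 1.5000, f(x_0) = 0.997495, coefficient = 1
x_1 = 2.4167, f(x_1) = 0.663080, coefficient = 2
x_2 = 3.3333, f(x_2) = -0.190568, coefficient = 2
x_3 = 4.2500, f(x_3) = -0.894989, coefficient = 1

I ≈ (0.916667/2) × 1.047530 = 0.480118
Exact value: 0.516825
Error: 0.036707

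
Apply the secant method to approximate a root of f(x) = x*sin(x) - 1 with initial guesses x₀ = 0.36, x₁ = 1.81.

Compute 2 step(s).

f(x) = x*sin(x) - 1
x₀ = 0.36, x₁ = 1.81

Secant formula: x_{n+1} = x_n - f(x_n)(x_n - x_{n-1})/(f(x_n) - f(x_{n-1}))

Iteration 1:
  f(0.360000) = -0.873181
  f(1.810000) = 0.758464
  x_2 = 1.810000 - 0.758464×(1.810000 - 0.360000)/(0.758464 - (-0.873181))
       = 1.135973
Iteration 2:
  f(1.810000) = 0.758464
  f(1.135973) = 0.030265
  x_3 = 1.135973 - 0.030265×(1.135973 - 1.810000)/(0.030265 - 0.758464)
       = 1.107960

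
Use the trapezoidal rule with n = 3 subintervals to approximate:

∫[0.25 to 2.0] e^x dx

f(x) = e^x
a = 0.25, b = 2.0, n = 3
h = (b - a)/n = 0.583333

Trapezoidal rule: (h/2)[f(x₀) + 2f(x₁) + 2f(x₂) + ... + f(xₙ)]

x_0 = 0.2500, f(x_0) = 1.284025, coefficient = 1
x_1 = 0.8333, f(x_1) = 2.300976, coefficient = 2
x_2 = 1.4167, f(x_2) = 4.123353, coefficient = 2
x_3 = 2.0000, f(x_3) = 7.389056, coefficient = 1

I ≈ (0.583333/2) × 21.521739 = 6.277174
Exact value: 6.105031
Error: 0.172143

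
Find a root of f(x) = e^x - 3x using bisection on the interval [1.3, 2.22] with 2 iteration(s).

f(x) = e^x - 3x
Initial interval: [1.3, 2.22]

Iteration 1:
  c_1 = (1.300000 + 2.220000)/2 = 1.760000
  f(c_1) = f(1.760000) = 0.532437
  f(a) × f(c) < 0, new interval: [1.300000, 1.760000]
Iteration 2:
  c_2 = (1.300000 + 1.760000)/2 = 1.530000
  f(c_2) = f(1.530000) = 0.028177
  f(a) × f(c) < 0, new interval: [1.300000, 1.530000]

After 2 iteration(s), the approximation is c_2 = 1.530000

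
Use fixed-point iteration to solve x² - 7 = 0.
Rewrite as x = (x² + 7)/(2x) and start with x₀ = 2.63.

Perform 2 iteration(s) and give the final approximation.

Equation: x² - 7 = 0
Fixed-point form: x = (x² + 7)/(2x)
x₀ = 2.63

x_1 = g(2.630000) = 2.645798
x_2 = g(2.645798) = 2.645751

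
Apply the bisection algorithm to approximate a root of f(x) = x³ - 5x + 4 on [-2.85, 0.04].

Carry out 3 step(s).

f(x) = x³ - 5x + 4
Initial interval: [-2.85, 0.04]

Iteration 1:
  c_1 = (-2.850000 + 0.040000)/2 = -1.405000
  f(c_1) = f(-1.405000) = 8.251495
  f(a) × f(c) < 0, new interval: [-2.850000, -1.405000]
Iteration 2:
  c_2 = (-2.850000 + (-1.405000))/2 = -2.127500
  f(c_2) = f(-2.127500) = 5.007890
  f(a) × f(c) < 0, new interval: [-2.850000, -2.127500]
Iteration 3:
  c_3 = (-2.850000 + (-2.127500))/2 = -2.488750
  f(c_3) = f(-2.488750) = 1.028740
  f(a) × f(c) < 0, new interval: [-2.850000, -2.488750]

After 3 iteration(s), the approximation is c_3 = -2.488750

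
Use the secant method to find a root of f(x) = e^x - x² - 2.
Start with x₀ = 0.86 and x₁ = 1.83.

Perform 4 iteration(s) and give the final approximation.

f(x) = e^x - x² - 2
x₀ = 0.86, x₁ = 1.83

Secant formula: x_{n+1} = x_n - f(x_n)(x_n - x_{n-1})/(f(x_n) - f(x_{n-1}))

Iteration 1:
  f(0.860000) = -0.376439
  f(1.830000) = 0.884987
  x_2 = 1.830000 - 0.884987×(1.830000 - 0.860000)/(0.884987 - (-0.376439))
       = 1.149471
Iteration 2:
  f(1.830000) = 0.884987
  f(1.149471) = -0.164761
  x_3 = 1.149471 - (-0.164761)×(1.149471 - 1.830000)/(-0.164761 - 0.884987)
       = 1.256282
Iteration 3:
  f(1.149471) = -0.164761
  f(1.256282) = -0.065906
  x_4 = 1.256282 - (-0.065906)×(1.256282 - 1.149471)/(-0.065906 - (-0.164761))
       = 1.327493
Iteration 4:
  f(1.256282) = -0.065906
  f(1.327493) = 0.009338
  x_5 = 1.327493 - 0.009338×(1.327493 - 1.256282)/(0.009338 - (-0.065906))
       = 1.318655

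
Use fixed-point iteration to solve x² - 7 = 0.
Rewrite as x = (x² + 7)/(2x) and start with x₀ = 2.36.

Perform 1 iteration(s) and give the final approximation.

Equation: x² - 7 = 0
Fixed-point form: x = (x² + 7)/(2x)
x₀ = 2.36

x_1 = g(2.360000) = 2.663051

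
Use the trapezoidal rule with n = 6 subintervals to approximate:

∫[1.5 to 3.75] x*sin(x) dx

f(x) = x*sin(x)
a = 1.5, b = 3.75, n = 6
h = (b - a)/n = 0.375000

Trapezoidal rule: (h/2)[f(x₀) + 2f(x₁) + 2f(x₂) + ... + f(xₙ)]

x_0 = 1.5000, f(x_0) = 1.496242, coefficient = 1
x_1 = 1.8750, f(x_1) = 1.788911, coefficient = 2
x_2 = 2.2500, f(x_2) = 1.750665, coefficient = 2
x_3 = 2.6250, f(x_3) = 1.296541, coefficient = 2
x_4 = 3.0000, f(x_4) = 0.423360, coefficient = 2
x_5 = 3.3750, f(x_5) = -0.780617, coefficient = 2
x_6 = 3.7500, f(x_6) = -2.143355, coefficient = 1

I ≈ (0.375000/2) × 8.310607 = 1.558239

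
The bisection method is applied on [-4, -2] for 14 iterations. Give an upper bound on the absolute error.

Bisection error bound: |error| ≤ (b-a)/2^n
|error| ≤ (-2 - (-4))/2^14 = 2/2^14
|error| ≤ 0.0001220703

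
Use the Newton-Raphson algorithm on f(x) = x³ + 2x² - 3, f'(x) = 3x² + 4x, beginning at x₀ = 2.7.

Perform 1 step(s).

f(x) = x³ + 2x² - 3
f'(x) = 3x² + 4x
x₀ = 2.7

Newton-Raphson formula: x_{n+1} = x_n - f(x_n)/f'(x_n)

Iteration 1:
  f(2.700000) = 31.263000
  f'(2.700000) = 32.670000
  x_1 = 2.700000 - 31.263000/32.670000 = 1.743067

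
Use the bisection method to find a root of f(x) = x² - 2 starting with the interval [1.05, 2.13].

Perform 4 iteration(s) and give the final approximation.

f(x) = x² - 2
Initial interval: [1.05, 2.13]

Iteration 1:
  c_1 = (1.050000 + 2.130000)/2 = 1.590000
  f(c_1) = f(1.590000) = 0.528100
  f(a) × f(c) < 0, new interval: [1.050000, 1.590000]
Iteration 2:
  c_2 = (1.050000 + 1.590000)/2 = 1.320000
  f(c_2) = f(1.320000) = -0.257600
  f(a) × f(c) ≥ 0, new interval: [1.320000, 1.590000]
Iteration 3:
  c_3 = (1.320000 + 1.590000)/2 = 1.455000
  f(c_3) = f(1.455000) = 0.117025
  f(a) × f(c) < 0, new interval: [1.320000, 1.455000]
Iteration 4:
  c_4 = (1.320000 + 1.455000)/2 = 1.387500
  f(c_4) = f(1.387500) = -0.074844
  f(a) × f(c) ≥ 0, new interval: [1.387500, 1.455000]

After 4 iteration(s), the approximation is c_4 = 1.387500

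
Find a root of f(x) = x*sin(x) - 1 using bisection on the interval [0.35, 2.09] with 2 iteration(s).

f(x) = x*sin(x) - 1
Initial interval: [0.35, 2.09]

Iteration 1:
  c_1 = (0.350000 + 2.090000)/2 = 1.220000
  f(c_1) = f(1.220000) = 0.145701
  f(a) × f(c) < 0, new interval: [0.350000, 1.220000]
Iteration 2:
  c_2 = (0.350000 + 1.220000)/2 = 0.785000
  f(c_2) = f(0.785000) = -0.445142
  f(a) × f(c) ≥ 0, new interval: [0.785000, 1.220000]

After 2 iteration(s), the approximation is c_2 = 0.785000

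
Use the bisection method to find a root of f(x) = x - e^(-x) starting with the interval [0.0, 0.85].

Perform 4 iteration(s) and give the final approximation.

f(x) = x - e^(-x)
Initial interval: [0.0, 0.85]

Iteration 1:
  c_1 = (0.000000 + 0.850000)/2 = 0.425000
  f(c_1) = f(0.425000) = -0.228770
  f(a) × f(c) ≥ 0, new interval: [0.425000, 0.850000]
Iteration 2:
  c_2 = (0.425000 + 0.850000)/2 = 0.637500
  f(c_2) = f(0.637500) = 0.108888
  f(a) × f(c) < 0, new interval: [0.425000, 0.637500]
Iteration 3:
  c_3 = (0.425000 + 0.637500)/2 = 0.531250
  f(c_3) = f(0.531250) = -0.056620
  f(a) × f(c) ≥ 0, new interval: [0.531250, 0.637500]
Iteration 4:
  c_4 = (0.531250 + 0.637500)/2 = 0.584375
  f(c_4) = f(0.584375) = 0.026921
  f(a) × f(c) < 0, new interval: [0.531250, 0.584375]

After 4 iteration(s), the approximation is c_4 = 0.584375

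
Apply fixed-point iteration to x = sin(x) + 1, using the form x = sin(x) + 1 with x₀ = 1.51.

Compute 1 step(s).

Equation: x = sin(x) + 1
Fixed-point form: x = sin(x) + 1
x₀ = 1.51

x_1 = g(1.510000) = 1.998152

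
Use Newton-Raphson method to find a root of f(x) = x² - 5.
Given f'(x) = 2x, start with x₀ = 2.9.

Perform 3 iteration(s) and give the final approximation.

f(x) = x² - 5
f'(x) = 2x
x₀ = 2.9

Newton-Raphson formula: x_{n+1} = x_n - f(x_n)/f'(x_n)

Iteration 1:
  f(2.900000) = 3.410000
  f'(2.900000) = 5.800000
  x_1 = 2.900000 - 3.410000/5.800000 = 2.312069
Iteration 2:
  f(2.312069) = 0.345663
  f'(2.312069) = 4.624138
  x_2 = 2.312069 - 0.345663/4.624138 = 2.237317
Iteration 3:
  f(2.237317) = 0.005588
  f'(2.237317) = 4.474634
  x_3 = 2.237317 - 0.005588/4.474634 = 2.236068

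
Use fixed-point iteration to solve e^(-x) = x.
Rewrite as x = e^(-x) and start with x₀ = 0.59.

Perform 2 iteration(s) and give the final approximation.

Equation: e^(-x) = x
Fixed-point form: x = e^(-x)
x₀ = 0.59

x_1 = g(0.590000) = 0.554327
x_2 = g(0.554327) = 0.574459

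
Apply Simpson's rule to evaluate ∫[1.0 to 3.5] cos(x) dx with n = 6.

f(x) = cos(x)
a = 1.0, b = 3.5, n = 6
h = (b - a)/n = 0.416667

Simpson's rule: (h/3)[f(x₀) + 4f(x₁) + 2f(x₂) + ... + f(xₙ)]

x_0 = 1.0000, f(x_0) = 0.540302, coefficient = 1
x_1 = 1.4167, f(x_1) = 0.153520, coefficient = 4
x_2 = 1.8333, f(x_2) = -0.259531, coefficient = 2
x_3 = 2.2500, f(x_3) = -0.628174, coefficient = 4
x_4 = 2.6667, f(x_4) = -0.889327, coefficient = 2
x_5 = 3.0833, f(x_5) = -0.998303, coefficient = 4
x_6 = 3.5000, f(x_6) = -0.936457, coefficient = 1

I ≈ (0.416667/3) × -8.585698 = -1.192458
Exact value: -1.192254
Error: 0.000204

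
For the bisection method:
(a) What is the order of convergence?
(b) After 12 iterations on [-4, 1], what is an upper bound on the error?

(a) Bisection has linear (order 1) convergence; the error is halved each step.

(b) Error bound = (b-a)/2^n = (1 - (-4))/2^{12}
    = 5/2^{12}

(a) 1 (linear); (b) error ≤ 1.22e-03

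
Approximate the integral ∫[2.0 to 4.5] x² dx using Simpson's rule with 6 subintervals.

f(x) = x²
a = 2.0, b = 4.5, n = 6
h = (b - a)/n = 0.416667

Simpson's rule: (h/3)[f(x₀) + 4f(x₁) + 2f(x₂) + ... + f(xₙ)]

x_0 = 2.0000, f(x_0) = 4.000000, coefficient = 1
x_1 = 2.4167, f(x_1) = 5.840278, coefficient = 4
x_2 = 2.8333, f(x_2) = 8.027778, coefficient = 2
x_3 = 3.2500, f(x_3) = 10.562500, coefficient = 4
x_4 = 3.6667, f(x_4) = 13.444444, coefficient = 2
x_5 = 4.0833, f(x_5) = 16.673611, coefficient = 4
x_6 = 4.5000, f(x_6) = 20.250000, coefficient = 1

I ≈ (0.416667/3) × 199.500000 = 27.708333
Exact value: 27.708333
Error: 0.000000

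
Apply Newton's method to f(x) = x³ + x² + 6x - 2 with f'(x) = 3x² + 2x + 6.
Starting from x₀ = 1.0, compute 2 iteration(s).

f(x) = x³ + x² + 6x - 2
f'(x) = 3x² + 2x + 6
x₀ = 1.0

Newton-Raphson formula: x_{n+1} = x_n - f(x_n)/f'(x_n)

Iteration 1:
  f(1.000000) = 6.000000
  f'(1.000000) = 11.000000
  x_1 = 1.000000 - 6.000000/11.000000 = 0.454545
Iteration 2:
  f(0.454545) = 1.027799
  f'(0.454545) = 7.528926
  x_2 = 0.454545 - 1.027799/7.528926 = 0.318032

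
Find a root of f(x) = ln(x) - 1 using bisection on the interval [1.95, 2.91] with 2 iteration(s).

f(x) = ln(x) - 1
Initial interval: [1.95, 2.91]

Iteration 1:
  c_1 = (1.950000 + 2.910000)/2 = 2.430000
  f(c_1) = f(2.430000) = -0.112109
  f(a) × f(c) ≥ 0, new interval: [2.430000, 2.910000]
Iteration 2:
  c_2 = (2.430000 + 2.910000)/2 = 2.670000
  f(c_2) = f(2.670000) = -0.017922
  f(a) × f(c) ≥ 0, new interval: [2.670000, 2.910000]

After 2 iteration(s), the approximation is c_2 = 2.670000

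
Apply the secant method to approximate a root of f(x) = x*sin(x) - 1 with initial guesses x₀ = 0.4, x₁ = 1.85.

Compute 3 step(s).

f(x) = x*sin(x) - 1
x₀ = 0.4, x₁ = 1.85

Secant formula: x_{n+1} = x_n - f(x_n)(x_n - x_{n-1})/(f(x_n) - f(x_{n-1}))

Iteration 1:
  f(0.400000) = -0.844233
  f(1.850000) = 0.778359
  x_2 = 1.850000 - 0.778359×(1.850000 - 0.400000)/(0.778359 - (-0.844233))
       = 1.154433
Iteration 2:
  f(1.850000) = 0.778359
  f(1.154433) = 0.055805
  x_3 = 1.154433 - 0.055805×(1.154433 - 1.850000)/(0.055805 - 0.778359)
       = 1.100712
Iteration 3:
  f(1.154433) = 0.055805
  f(1.100712) = -0.018682
  x_4 = 1.100712 - (-0.018682)×(1.100712 - 1.154433)/(-0.018682 - 0.055805)
       = 1.114186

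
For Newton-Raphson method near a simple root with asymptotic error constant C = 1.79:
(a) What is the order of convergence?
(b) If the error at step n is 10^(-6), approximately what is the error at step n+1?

(a) Newton-Raphson has quadratic (order 2) convergence near simple roots.
    This means |e_{n+1}| ≈ C|e_n|².

(b) With |e_n| = 10^(-6) and C = 1.79:
    |e_{n+1}| ≈ 1.79 × (10^(-6))² = 1.79 × 10^(-12)

(a) 2 (quadratic); (b) |e_{n+1}| ≈ 1.790e-12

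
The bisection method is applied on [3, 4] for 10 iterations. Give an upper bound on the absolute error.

Bisection error bound: |error| ≤ (b-a)/2^n
|error| ≤ (4 - 3)/2^10 = 1/2^10
|error| ≤ 0.0009765625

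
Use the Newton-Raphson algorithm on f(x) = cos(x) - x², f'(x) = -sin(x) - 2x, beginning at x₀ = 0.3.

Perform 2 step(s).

f(x) = cos(x) - x²
f'(x) = -sin(x) - 2x
x₀ = 0.3

Newton-Raphson formula: x_{n+1} = x_n - f(x_n)/f'(x_n)

Iteration 1:
  f(0.300000) = 0.865336
  f'(0.300000) = -0.895520
  x_1 = 0.300000 - 0.865336/(-0.895520) = 1.266295
Iteration 2:
  f(1.266295) = -1.303685
  f'(1.266295) = -3.486586
  x_2 = 1.266295 - (-1.303685)/(-3.486586) = 0.892380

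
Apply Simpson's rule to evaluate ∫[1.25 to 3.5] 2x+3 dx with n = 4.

f(x) = 2x+3
a = 1.25, b = 3.5, n = 4
h = (b - a)/n = 0.562500

Simpson's rule: (h/3)[f(x₀) + 4f(x₁) + 2f(x₂) + ... + f(xₙ)]

x_0 = 1.2500, f(x_0) = 5.500000, coefficient = 1
x_1 = 1.8125, f(x_1) = 6.625000, coefficient = 4
x_2 = 2.3750, f(x_2) = 7.750000, coefficient = 2
x_3 = 2.9375, f(x_3) = 8.875000, coefficient = 4
x_4 = 3.5000, f(x_4) = 10.000000, coefficient = 1

I ≈ (0.562500/3) × 93.000000 = 17.437500
Exact value: 17.437500
Error: 0.000000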